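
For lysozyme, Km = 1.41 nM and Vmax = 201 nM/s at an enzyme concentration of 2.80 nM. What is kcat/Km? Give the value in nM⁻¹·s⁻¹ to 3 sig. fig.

50.9 nM⁻¹·s⁻¹

kcat = Vmax/[E]total = 201/2.80 = 71.8 s⁻¹.
kcat/Km = 71.8/1.41 = 50.9 nM⁻¹·s⁻¹.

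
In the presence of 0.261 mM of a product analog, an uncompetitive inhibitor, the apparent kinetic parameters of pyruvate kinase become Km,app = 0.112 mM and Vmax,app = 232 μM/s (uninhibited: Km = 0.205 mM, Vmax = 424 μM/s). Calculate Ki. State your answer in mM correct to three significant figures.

Uncompetitive: Vmax,app = Vmax/α (and Km,app = Km/α) with α = 1 + [I]/Ki.
α = Vmax/Vmax,app = 424/232 = 1.828.
Ki = [I]/(α − 1) = 0.261/0.8276 = 0.315 mM.

0.315 mM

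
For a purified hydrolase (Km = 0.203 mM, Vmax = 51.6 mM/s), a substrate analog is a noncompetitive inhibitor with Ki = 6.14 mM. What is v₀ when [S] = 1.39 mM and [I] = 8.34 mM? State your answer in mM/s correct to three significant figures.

19.1 mM/s

α = 1 + [I]/Ki = 1 + 8.34/6.14 = 2.358.
For a noncompetitive inhibitor, Vmax is reduced to Vmax/α while Km is unchanged: Km,app = 0.203 mM, Vmax,app = 21.9 mM/s.
v = Vmax,app·[S]/(Km,app + [S]) = 21.9 × 1.39/(0.203 + 1.39) = 19.1 mM/s.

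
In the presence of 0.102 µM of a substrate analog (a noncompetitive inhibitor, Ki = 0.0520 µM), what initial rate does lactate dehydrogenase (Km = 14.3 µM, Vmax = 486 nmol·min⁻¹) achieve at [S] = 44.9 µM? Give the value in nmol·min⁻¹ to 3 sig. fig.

124 nmol·min⁻¹

α = 1 + [I]/Ki = 1 + 0.102/0.0520 = 2.962.
For a noncompetitive inhibitor, Vmax is reduced to Vmax/α while Km is unchanged: Km,app = 14.3 µM, Vmax,app = 164 nmol·min⁻¹.
v = Vmax,app·[S]/(Km,app + [S]) = 164 × 44.9/(14.3 + 44.9) = 124 nmol·min⁻¹.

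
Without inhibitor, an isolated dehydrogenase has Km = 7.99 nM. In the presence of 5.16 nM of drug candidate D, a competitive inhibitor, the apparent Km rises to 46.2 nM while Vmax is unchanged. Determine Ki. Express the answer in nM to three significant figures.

1.08 nM

Competitive: Km,app = α·Km with α = 1 + [I]/Ki.
α = Km,app/Km = 46.2/7.99 = 5.782.
Since α = 1 + [I]/Ki, [I]/Ki = 5.782 − 1 = 4.782 and Ki = 5.16/4.782 = 1.08 nM.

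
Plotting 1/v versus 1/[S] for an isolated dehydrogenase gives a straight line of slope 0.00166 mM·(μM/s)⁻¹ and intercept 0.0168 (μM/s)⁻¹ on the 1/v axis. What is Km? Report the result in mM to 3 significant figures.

y-intercept = 1/Vmax ⇒ Vmax = 59.5 μM/s; slope = Km/Vmax ⇒ Km = slope × Vmax.
Km = 0.00166 × 59.5 = 0.0988 mM.

0.0988 mM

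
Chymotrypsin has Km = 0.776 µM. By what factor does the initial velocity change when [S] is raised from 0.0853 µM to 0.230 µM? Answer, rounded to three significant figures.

Since Vmax cancels, v₂/v₁ = [S]₂(Km+[S]₁) / [S]₁(Km+[S]₂).
= 0.230×(0.776+0.0853) / (0.0853×(0.776+0.230)) = 0.1981/0.08581 = 2.31.

2.31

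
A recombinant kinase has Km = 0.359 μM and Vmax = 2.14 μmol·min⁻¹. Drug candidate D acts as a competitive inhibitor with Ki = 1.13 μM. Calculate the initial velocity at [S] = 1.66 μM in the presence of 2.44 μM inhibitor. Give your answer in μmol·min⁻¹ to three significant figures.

1.27 μmol·min⁻¹

α = 1 + [I]/Ki = 1 + 2.44/1.13 = 3.159.
For a competitive inhibitor, Vmax is unchanged and the apparent Km becomes α·Km: Km,app = 1.13 μM, Vmax,app = 2.14 μmol·min⁻¹.
v = Vmax,app·[S]/(Km,app + [S]) = 2.14 × 1.66/(1.13 + 1.66) = 1.27 μmol·min⁻¹.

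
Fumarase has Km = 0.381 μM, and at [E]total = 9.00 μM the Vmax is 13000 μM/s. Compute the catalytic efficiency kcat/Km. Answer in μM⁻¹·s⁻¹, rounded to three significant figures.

3790 μM⁻¹·s⁻¹

kcat = Vmax/[E]total = 13000/9.00 = 1440 s⁻¹.
kcat/Km = 1440/0.381 = 3790 μM⁻¹·s⁻¹.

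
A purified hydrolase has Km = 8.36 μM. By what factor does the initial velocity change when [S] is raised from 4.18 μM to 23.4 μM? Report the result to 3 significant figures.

The fractional saturations are [S]/(Km+[S]) = 4.18/12.54 = 0.3333 and 23.4/31.76 = 0.7368.
v₂/v₁ is just their ratio: 0.7368/0.3333 = 2.21.

2.21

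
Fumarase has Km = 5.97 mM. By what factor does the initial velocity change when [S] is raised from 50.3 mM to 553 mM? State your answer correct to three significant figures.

1.11

The fractional saturations are [S]/(Km+[S]) = 50.3/56.27 = 0.8939 and 553/559.0 = 0.9893.
v₂/v₁ is just their ratio: 0.9893/0.8939 = 1.11.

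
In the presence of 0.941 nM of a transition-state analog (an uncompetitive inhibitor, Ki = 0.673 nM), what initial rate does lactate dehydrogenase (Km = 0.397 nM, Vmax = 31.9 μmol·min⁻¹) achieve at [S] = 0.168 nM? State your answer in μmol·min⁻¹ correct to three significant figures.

6.70 μmol·min⁻¹

α = 1 + [I]/Ki = 1 + 0.941/0.673 = 2.398.
For an uncompetitive inhibitor, both parameters are divided by α, giving Vmax/α and Km/α: Km,app = 0.166 nM, Vmax,app = 13.3 μmol·min⁻¹.
v = Vmax,app·[S]/(Km,app + [S]) = 13.3 × 0.168/(0.166 + 0.168) = 6.70 μmol·min⁻¹.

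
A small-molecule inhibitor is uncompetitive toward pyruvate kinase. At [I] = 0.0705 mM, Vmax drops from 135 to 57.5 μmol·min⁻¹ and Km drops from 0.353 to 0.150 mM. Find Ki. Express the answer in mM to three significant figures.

0.0523 mM

Uncompetitive: Vmax,app = Vmax/α (and Km,app = Km/α) with α = 1 + [I]/Ki.
α = Vmax/Vmax,app = 135/57.5 = 2.348.
Since α = 1 + [I]/Ki, [I]/Ki = 2.348 − 1 = 1.348 and Ki = 0.0705/1.348 = 0.0523 mM.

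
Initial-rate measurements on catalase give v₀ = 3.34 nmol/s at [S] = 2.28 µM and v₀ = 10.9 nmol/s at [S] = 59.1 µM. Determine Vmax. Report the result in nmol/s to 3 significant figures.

In reciprocal form, 1/v = (Km/Vmax)·(1/[S]) + 1/Vmax. The two points give (1/[S], 1/v) = (0.4386, 0.2994) and (0.01692, 0.09174).
Slope = (0.2994 − 0.09174)/(0.4386 − 0.01692) = 0.4925; intercept = 0.2994 − 0.4925×0.4386 = 0.08341.
Vmax = 1/intercept = 12.0 nmol/s; Km = slope × Vmax = 0.4925 × 12.0 = 5.90 µM.

12.0 nmol/s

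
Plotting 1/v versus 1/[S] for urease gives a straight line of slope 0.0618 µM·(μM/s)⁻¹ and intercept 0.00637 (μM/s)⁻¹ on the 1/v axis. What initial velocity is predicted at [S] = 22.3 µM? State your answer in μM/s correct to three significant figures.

The y-intercept is 1/Vmax, so Vmax = 1/0.00637 = 157 μM/s.
The slope is Km/Vmax, so Km = 0.0618 × 157 = 9.70 µM.
Then v = 157 × 22.3/(9.70 + 22.3) = 109 μM/s.

109 μM/s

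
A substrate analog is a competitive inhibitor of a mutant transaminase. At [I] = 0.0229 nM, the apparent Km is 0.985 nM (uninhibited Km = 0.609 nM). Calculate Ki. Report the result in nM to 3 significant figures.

Competitive: Km,app = α·Km with α = 1 + [I]/Ki.
α = Km,app/Km = 0.985/0.609 = 1.617.
Ki = [I]/(α − 1) = 0.0229/0.6174 = 0.0371 nM.

0.0371 nM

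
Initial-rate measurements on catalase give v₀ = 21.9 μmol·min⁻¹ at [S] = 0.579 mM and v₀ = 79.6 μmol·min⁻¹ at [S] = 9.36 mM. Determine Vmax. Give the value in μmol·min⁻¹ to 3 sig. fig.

96.3 μmol·min⁻¹

In reciprocal form, 1/v = (Km/Vmax)·(1/[S]) + 1/Vmax. The two points give (1/[S], 1/v) = (1.727, 0.04566) and (0.1068, 0.01256).
Slope = (0.04566 − 0.01256)/(1.727 − 0.1068) = 0.02043; intercept = 0.04566 − 0.02043×1.727 = 0.01038.
Vmax = 1/intercept = 96.3 μmol·min⁻¹; Km = slope × Vmax = 0.02043 × 96.3 = 1.97 mM.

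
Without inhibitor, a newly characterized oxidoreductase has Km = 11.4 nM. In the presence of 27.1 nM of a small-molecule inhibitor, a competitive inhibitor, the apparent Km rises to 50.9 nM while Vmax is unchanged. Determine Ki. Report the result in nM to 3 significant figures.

Competitive: Km,app = α·Km with α = 1 + [I]/Ki.
α = Km,app/Km = 50.9/11.4 = 4.465.
Since α = 1 + [I]/Ki, [I]/Ki = 4.465 − 1 = 3.465 and Ki = 27.1/3.465 = 7.82 nM.

7.82 nM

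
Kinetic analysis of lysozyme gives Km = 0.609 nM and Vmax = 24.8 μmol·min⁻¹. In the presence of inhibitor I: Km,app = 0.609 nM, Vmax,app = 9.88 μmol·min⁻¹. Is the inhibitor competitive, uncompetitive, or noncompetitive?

Vmax decreases (24.8 → 9.88 μmol·min⁻¹) while Km is unchanged — pure noncompetitive inhibition.

noncompetitive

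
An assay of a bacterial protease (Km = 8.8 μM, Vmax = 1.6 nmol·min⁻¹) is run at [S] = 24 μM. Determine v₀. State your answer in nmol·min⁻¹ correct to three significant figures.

1.17 nmol·min⁻¹

v = Vmax·[S]/(Km + [S]) = 1.6 × 24 / (8.8 + 24)
  = 38.40 / 32.80 = 1.17 nmol·min⁻¹.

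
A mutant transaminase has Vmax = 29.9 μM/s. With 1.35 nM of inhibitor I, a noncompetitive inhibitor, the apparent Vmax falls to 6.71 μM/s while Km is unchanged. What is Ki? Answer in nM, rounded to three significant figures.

0.391 nM

Noncompetitive: Vmax,app = Vmax/α with α = 1 + [I]/Ki.
α = Vmax/Vmax,app = 29.9/6.71 = 4.456.
Since α = 1 + [I]/Ki, [I]/Ki = 4.456 − 1 = 3.456 and Ki = 1.35/3.456 = 0.391 nM.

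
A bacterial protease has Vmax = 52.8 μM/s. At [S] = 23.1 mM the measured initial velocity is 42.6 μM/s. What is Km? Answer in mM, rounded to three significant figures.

v/Vmax = 42.6/52.8 = 0.8068 = [S]/(Km+[S]).
So Km + [S] = [S]/0.8068 = 28.63 mM, giving Km = 28.63 − 23.1 = 5.53 mM.

5.53 mM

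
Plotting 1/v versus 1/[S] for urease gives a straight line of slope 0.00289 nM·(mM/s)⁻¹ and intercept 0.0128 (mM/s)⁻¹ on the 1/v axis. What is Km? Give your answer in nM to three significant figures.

y-intercept = 1/Vmax ⇒ Vmax = 78.1 mM/s; slope = Km/Vmax ⇒ Km = slope × Vmax.
Km = 0.00289 × 78.1 = 0.226 nM.

0.226 nM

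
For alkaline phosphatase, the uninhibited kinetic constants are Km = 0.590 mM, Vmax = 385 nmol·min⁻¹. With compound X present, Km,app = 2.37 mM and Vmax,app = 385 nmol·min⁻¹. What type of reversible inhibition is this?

competitive

Km increases (0.590 → 2.37 mM) while Vmax is unchanged — the hallmark of competitive inhibition.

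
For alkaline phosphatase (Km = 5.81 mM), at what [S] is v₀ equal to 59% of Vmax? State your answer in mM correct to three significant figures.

8.36 mM

v/Vmax = [S]/(Km+[S]) = 0.59, so [S] = Km·0.59/(1 − 0.59) = 5.81 × 1.439.
[S] = 8.36 mM.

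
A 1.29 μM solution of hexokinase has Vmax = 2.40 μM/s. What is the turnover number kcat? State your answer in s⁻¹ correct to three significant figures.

1.86 s⁻¹

kcat = Vmax/[E]total = 2.40 μM/s / 1.29 μM = 1.86 s⁻¹.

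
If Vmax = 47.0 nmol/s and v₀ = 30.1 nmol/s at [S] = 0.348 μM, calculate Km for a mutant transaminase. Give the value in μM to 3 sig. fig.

0.195 μM

From v = Vmax[S]/(Km+[S]), Km = [S](Vmax − v)/v.
Km = 0.348 × (47.0 − 30.1) / 30.1 = 5.881/30.1 = 0.195 μM.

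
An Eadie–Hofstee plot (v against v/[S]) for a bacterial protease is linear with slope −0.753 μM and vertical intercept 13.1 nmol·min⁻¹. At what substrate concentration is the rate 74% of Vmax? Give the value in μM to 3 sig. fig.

2.14 μM

The Eadie–Hofstee slope gives Km = 0.753 μM (slope = −Km).
v/Vmax = [S]/(Km+[S]) = 0.74 ⇒ [S] = Km·0.74/(1−0.74) = 0.753 × 2.846 = 2.14 μM.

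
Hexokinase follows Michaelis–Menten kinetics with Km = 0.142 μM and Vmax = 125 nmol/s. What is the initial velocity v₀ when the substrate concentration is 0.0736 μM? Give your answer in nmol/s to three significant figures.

v = Vmax·[S]/(Km + [S]) = 125 × 0.0736 / (0.142 + 0.0736)
  = 9.200 / 0.2156 = 42.7 nmol/s.

42.7 nmol/s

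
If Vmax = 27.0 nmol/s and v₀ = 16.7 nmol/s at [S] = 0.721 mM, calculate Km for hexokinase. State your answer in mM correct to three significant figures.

0.445 mM

v/Vmax = 16.7/27.0 = 0.6185 = [S]/(Km+[S]).
So Km + [S] = [S]/0.6185 = 1.166 mM, giving Km = 1.166 − 0.721 = 0.445 mM.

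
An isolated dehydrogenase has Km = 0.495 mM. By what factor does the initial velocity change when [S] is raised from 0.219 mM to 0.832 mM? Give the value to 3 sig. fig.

2.04

Since Vmax cancels, v₂/v₁ = [S]₂(Km+[S]₁) / [S]₁(Km+[S]₂).
= 0.832×(0.495+0.219) / (0.219×(0.495+0.832)) = 0.5940/0.2906 = 2.04.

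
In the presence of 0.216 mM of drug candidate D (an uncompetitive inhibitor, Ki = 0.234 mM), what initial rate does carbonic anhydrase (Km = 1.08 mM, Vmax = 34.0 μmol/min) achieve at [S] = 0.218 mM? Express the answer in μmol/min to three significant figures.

α = 1 + [I]/Ki = 1 + 0.216/0.234 = 1.923.
For an uncompetitive inhibitor, both parameters are divided by α, giving Vmax/α and Km/α: Km,app = 0.562 mM, Vmax,app = 17.7 μmol/min.
v = Vmax,app·[S]/(Km,app + [S]) = 17.7 × 0.218/(0.562 + 0.218) = 4.94 μmol/min.

4.94 μmol/min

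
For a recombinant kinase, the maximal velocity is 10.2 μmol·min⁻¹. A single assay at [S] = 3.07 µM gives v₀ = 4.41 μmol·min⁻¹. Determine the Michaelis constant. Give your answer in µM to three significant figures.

From v = Vmax[S]/(Km+[S]), Km = [S](Vmax − v)/v.
Km = 3.07 × (10.2 − 4.41) / 4.41 = 17.78/4.41 = 4.03 µM.

4.03 µM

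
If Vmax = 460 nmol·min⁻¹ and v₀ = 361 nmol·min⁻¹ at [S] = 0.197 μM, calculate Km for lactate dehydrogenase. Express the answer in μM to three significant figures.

0.0540 μM

From v = Vmax[S]/(Km+[S]), Km = [S](Vmax − v)/v.
Km = 0.197 × (460 − 361) / 361 = 19.50/361 = 0.0540 μM.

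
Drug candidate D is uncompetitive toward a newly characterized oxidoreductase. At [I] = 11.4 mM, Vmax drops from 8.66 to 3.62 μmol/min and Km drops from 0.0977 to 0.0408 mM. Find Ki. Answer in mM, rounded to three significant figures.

8.19 mM

Uncompetitive: Vmax,app = Vmax/α (and Km,app = Km/α) with α = 1 + [I]/Ki.
α = Vmax/Vmax,app = 8.66/3.62 = 2.392.
Ki = [I]/(α − 1) = 11.4/1.392 = 8.19 mM.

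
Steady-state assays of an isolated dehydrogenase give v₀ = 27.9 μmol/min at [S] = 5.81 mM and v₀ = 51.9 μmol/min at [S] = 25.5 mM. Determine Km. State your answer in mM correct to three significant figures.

From v = Vmax[S]/(Km+[S]), each point gives Vmax = v(Km+[S])/[S].
Equating: 27.9(Km+5.81)/5.81 = 51.9(Km+25.5)/25.5.
4.802·Km + 27.9 = 2.035·Km + 51.9, so (4.802 − 2.035)·Km = 51.9 − 27.9.
Km = 24.00/2.767 = 8.67 mM; then Vmax = 27.9(8.67+5.81)/5.81 = 69.6 μmol/min.

8.67 mM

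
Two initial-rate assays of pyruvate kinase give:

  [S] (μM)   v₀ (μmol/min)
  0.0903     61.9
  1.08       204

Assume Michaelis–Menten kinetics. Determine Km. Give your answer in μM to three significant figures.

In reciprocal form, 1/v = (Km/Vmax)·(1/[S]) + 1/Vmax. The two points give (1/[S], 1/v) = (11.07, 0.01616) and (0.9259, 0.004902).
Slope = (0.01616 − 0.004902)/(11.07 − 0.9259) = 0.001109; intercept = 0.01616 − 0.001109×11.07 = 0.003875.
Vmax = 1/intercept = 258 μmol/min; Km = slope × Vmax = 0.001109 × 258 = 0.286 μM.

0.286 μM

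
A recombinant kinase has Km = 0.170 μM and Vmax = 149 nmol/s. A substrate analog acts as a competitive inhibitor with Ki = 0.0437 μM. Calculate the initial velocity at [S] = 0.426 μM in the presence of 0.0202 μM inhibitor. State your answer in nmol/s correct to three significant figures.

94.1 nmol/s

With α = 1 + [I]/Ki = 1 + 0.0202/0.0437 = 1.462, the competitive rate law is v = Vmax[S] / (αKm + [S]).
v = 149×0.426 / (1.462×0.170 + 0.426) = 63.47/0.6746 = 94.1 nmol/s.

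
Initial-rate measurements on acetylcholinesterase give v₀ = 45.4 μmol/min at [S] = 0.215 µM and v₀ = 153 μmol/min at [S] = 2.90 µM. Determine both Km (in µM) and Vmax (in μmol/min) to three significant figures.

In reciprocal form, 1/v = (Km/Vmax)·(1/[S]) + 1/Vmax. The two points give (1/[S], 1/v) = (4.651, 0.02203) and (0.3448, 0.006536).
Slope = (0.02203 − 0.006536)/(4.651 − 0.3448) = 0.003597; intercept = 0.02203 − 0.003597×4.651 = 0.005296.
Vmax = 1/intercept = 189 μmol/min; Km = slope × Vmax = 0.003597 × 189 = 0.679 µM.

Km = 0.679 µM; Vmax = 189 μmol/min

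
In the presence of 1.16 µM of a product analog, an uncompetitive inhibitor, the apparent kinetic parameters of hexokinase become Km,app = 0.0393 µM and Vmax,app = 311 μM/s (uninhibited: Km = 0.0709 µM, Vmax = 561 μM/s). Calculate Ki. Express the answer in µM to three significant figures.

Uncompetitive: Vmax,app = Vmax/α (and Km,app = Km/α) with α = 1 + [I]/Ki.
α = Vmax/Vmax,app = 561/311 = 1.804.
Since α = 1 + [I]/Ki, [I]/Ki = 1.804 − 1 = 0.8039 and Ki = 1.16/0.8039 = 1.44 µM.

1.44 µM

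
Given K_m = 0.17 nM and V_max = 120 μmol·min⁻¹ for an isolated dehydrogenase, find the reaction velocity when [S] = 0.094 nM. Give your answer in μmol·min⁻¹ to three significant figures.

42.7 μmol·min⁻¹

[S]/(Km+[S]) = 0.094/0.2640 = 0.3561, the fractional saturation.
v = 0.3561 × Vmax = 0.3561 × 120 = 42.7 μmol·min⁻¹.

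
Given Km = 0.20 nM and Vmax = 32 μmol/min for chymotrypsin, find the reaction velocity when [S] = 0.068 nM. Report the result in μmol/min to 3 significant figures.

v = Vmax·[S]/(Km + [S]) = 32 × 0.068 / (0.20 + 0.068)
  = 2.176 / 0.2680 = 8.12 μmol/min.

8.12 μmol/min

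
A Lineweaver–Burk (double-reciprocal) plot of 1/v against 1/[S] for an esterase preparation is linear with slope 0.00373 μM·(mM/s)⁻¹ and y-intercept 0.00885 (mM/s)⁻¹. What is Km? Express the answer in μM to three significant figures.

0.421 μM

y-intercept = 1/Vmax ⇒ Vmax = 113 mM/s; slope = Km/Vmax ⇒ Km = slope × Vmax.
Km = 0.00373 × 113 = 0.421 μM.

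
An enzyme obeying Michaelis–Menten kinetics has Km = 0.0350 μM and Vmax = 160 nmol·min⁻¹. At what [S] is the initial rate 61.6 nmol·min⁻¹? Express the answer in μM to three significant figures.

0.0219 μM

The required fractional saturation is v/Vmax = 61.6/160 = 0.3850.
Then [S]/(Km+[S]) = 0.3850 ⇒ [S] = 0.0350 × 0.3850/(1 − 0.3850) = 0.0219 μM.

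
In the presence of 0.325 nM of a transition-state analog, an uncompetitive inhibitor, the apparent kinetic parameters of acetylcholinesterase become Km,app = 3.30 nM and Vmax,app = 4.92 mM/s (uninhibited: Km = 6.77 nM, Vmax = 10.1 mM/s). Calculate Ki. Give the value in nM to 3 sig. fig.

0.309 nM

Uncompetitive: Vmax,app = Vmax/α (and Km,app = Km/α) with α = 1 + [I]/Ki.
α = Vmax/Vmax,app = 10.1/4.92 = 2.053.
Ki = [I]/(α − 1) = 0.325/1.053 = 0.309 nM.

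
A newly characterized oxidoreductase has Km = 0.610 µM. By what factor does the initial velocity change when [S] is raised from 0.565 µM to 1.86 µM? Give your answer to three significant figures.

1.57

The fractional saturations are [S]/(Km+[S]) = 0.565/1.175 = 0.4809 and 1.86/2.470 = 0.7530.
v₂/v₁ is just their ratio: 0.7530/0.4809 = 1.57.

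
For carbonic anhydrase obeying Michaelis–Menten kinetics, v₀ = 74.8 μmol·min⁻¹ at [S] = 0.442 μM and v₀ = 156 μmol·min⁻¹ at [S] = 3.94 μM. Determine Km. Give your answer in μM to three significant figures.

0.626 μM

From v = Vmax[S]/(Km+[S]), each point gives Vmax = v(Km+[S])/[S].
Equating: 74.8(Km+0.442)/0.442 = 156(Km+3.94)/3.94.
169.2·Km + 74.8 = 39.59·Km + 156, so (169.2 − 39.59)·Km = 156 − 74.8.
Km = 81.20/129.6 = 0.626 μM; then Vmax = 74.8(0.626+0.442)/0.442 = 181 μmol·min⁻¹.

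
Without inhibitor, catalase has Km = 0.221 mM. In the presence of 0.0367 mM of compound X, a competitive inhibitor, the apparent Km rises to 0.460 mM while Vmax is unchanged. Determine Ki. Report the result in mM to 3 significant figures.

Competitive: Km,app = α·Km with α = 1 + [I]/Ki.
α = Km,app/Km = 0.460/0.221 = 2.081.
Since α = 1 + [I]/Ki, [I]/Ki = 2.081 − 1 = 1.081 and Ki = 0.0367/1.081 = 0.0339 mM.

0.0339 mM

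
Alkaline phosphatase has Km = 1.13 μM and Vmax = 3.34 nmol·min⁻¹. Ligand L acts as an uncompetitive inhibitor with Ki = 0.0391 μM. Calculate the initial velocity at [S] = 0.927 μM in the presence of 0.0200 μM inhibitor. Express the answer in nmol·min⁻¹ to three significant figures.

α = 1 + [I]/Ki = 1 + 0.0200/0.0391 = 1.512.
For an uncompetitive inhibitor, both parameters are divided by α, giving Vmax/α and Km/α: Km,app = 0.748 μM, Vmax,app = 2.21 nmol·min⁻¹.
v = Vmax,app·[S]/(Km,app + [S]) = 2.21 × 0.927/(0.748 + 0.927) = 1.22 nmol·min⁻¹.

1.22 nmol·min⁻¹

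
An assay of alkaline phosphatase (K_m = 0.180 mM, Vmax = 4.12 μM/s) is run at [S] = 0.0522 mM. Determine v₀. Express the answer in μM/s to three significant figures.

0.926 μM/s

v = Vmax·[S]/(Km + [S]) = 4.12 × 0.0522 / (0.180 + 0.0522)
  = 0.2151 / 0.2322 = 0.926 μM/s.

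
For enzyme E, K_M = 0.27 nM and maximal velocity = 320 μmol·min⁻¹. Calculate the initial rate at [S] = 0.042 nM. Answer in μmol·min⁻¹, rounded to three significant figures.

43.1 μmol·min⁻¹

[S]/(Km+[S]) = 0.042/0.3120 = 0.1346, the fractional saturation.
v = 0.1346 × Vmax = 0.1346 × 320 = 43.1 μmol·min⁻¹.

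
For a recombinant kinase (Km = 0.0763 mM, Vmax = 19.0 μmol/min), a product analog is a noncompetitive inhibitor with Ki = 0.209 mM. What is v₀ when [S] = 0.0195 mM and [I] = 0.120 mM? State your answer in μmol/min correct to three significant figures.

With α = 1 + [I]/Ki = 1 + 0.120/0.209 = 1.574, the noncompetitive rate law is v = (Vmax/α)·[S] / (Km + [S]).
v = (19.0/1.574)×0.0195 / (0.0763 + 0.0195) = 0.2354/0.09580 = 2.46 μmol/min.

2.46 μmol/min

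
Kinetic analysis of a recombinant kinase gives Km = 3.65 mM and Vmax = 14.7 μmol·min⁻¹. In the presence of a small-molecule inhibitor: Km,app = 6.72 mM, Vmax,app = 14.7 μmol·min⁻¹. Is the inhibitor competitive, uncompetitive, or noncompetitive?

Km increases (3.65 → 6.72 mM) while Vmax is unchanged — the hallmark of competitive inhibition.

competitive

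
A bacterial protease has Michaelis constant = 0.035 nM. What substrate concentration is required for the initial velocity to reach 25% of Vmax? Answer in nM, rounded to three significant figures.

v/Vmax = [S]/(Km+[S]) = 0.25, so [S] = Km·0.25/(1 − 0.25) = 0.035 × 0.3333.
[S] = 0.0117 nM.

0.0117 nM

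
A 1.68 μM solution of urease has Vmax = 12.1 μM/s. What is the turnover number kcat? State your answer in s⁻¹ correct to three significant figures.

7.20 s⁻¹

kcat = Vmax/[E]total = 12.1 μM/s / 1.68 μM = 7.20 s⁻¹.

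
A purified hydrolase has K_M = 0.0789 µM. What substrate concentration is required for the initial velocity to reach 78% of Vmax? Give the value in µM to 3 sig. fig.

v/Vmax = [S]/(Km+[S]) = 0.78, so [S] = Km·0.78/(1 − 0.78) = 0.0789 × 3.545.
[S] = 0.280 µM.

0.280 µM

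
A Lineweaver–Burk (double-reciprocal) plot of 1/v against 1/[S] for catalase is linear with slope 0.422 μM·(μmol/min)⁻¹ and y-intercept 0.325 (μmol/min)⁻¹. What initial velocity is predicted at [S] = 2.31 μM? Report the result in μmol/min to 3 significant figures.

1.97 μmol/min

The y-intercept is 1/Vmax, so Vmax = 1/0.325 = 3.08 μmol/min.
The slope is Km/Vmax, so Km = 0.422 × 3.08 = 1.30 μM.
Then v = 3.08 × 2.31/(1.30 + 2.31) = 1.97 μmol/min.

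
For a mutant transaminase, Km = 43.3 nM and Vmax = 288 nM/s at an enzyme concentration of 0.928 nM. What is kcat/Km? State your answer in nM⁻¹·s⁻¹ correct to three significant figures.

kcat = Vmax/[E]total = 288/0.928 = 310 s⁻¹.
kcat/Km = 310/43.3 = 7.17 nM⁻¹·s⁻¹.

7.17 nM⁻¹·s⁻¹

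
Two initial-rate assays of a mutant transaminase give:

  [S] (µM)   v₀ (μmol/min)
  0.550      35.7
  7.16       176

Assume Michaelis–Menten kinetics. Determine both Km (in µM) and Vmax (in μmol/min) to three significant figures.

Km = 3.48 µM; Vmax = 262 μmol/min

From v = Vmax[S]/(Km+[S]), each point gives Vmax = v(Km+[S])/[S].
Equating: 35.7(Km+0.550)/0.550 = 176(Km+7.16)/7.16.
64.91·Km + 35.7 = 24.58·Km + 176, so (64.91 − 24.58)·Km = 176 − 35.7.
Km = 140.3/40.33 = 3.48 µM; then Vmax = 35.7(3.48+0.550)/0.550 = 262 μmol/min.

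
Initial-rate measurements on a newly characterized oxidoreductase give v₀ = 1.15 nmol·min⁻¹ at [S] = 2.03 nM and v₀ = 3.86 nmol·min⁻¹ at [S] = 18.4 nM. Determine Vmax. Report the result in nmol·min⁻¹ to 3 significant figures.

5.45 nmol·min⁻¹

From v = Vmax[S]/(Km+[S]), each point gives Vmax = v(Km+[S])/[S].
Equating: 1.15(Km+2.03)/2.03 = 3.86(Km+18.4)/18.4.
0.5665·Km + 1.15 = 0.2098·Km + 3.86, so (0.5665 − 0.2098)·Km = 3.86 − 1.15.
Km = 2.710/0.3567 = 7.60 nM; then Vmax = 1.15(7.60+2.03)/2.03 = 5.45 nmol·min⁻¹.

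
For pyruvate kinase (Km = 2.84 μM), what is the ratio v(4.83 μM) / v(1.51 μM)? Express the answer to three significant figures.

1.81

Since Vmax cancels, v₂/v₁ = [S]₂(Km+[S]₁) / [S]₁(Km+[S]₂).
= 4.83×(2.84+1.51) / (1.51×(2.84+4.83)) = 21.01/11.58 = 1.81.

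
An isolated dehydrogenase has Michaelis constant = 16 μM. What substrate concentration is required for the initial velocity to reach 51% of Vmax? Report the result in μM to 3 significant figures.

16.7 μM

v/Vmax = [S]/(Km+[S]) = 0.51, so [S] = Km·0.51/(1 − 0.51) = 16 × 1.041.
[S] = 16.7 μM.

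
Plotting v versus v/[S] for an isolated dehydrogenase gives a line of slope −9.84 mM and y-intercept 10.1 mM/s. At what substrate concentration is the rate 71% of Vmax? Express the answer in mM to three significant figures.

The Eadie–Hofstee slope gives Km = 9.84 mM (slope = −Km).
v/Vmax = [S]/(Km+[S]) = 0.71 ⇒ [S] = Km·0.71/(1−0.71) = 9.84 × 2.448 = 24.1 mM.

24.1 mM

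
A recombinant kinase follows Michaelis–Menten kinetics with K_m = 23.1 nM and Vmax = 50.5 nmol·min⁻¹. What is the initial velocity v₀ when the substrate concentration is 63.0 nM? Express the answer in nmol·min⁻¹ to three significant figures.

37.0 nmol·min⁻¹

[S]/(Km+[S]) = 63.0/86.10 = 0.7317, the fractional saturation.
v = 0.7317 × Vmax = 0.7317 × 50.5 = 37.0 nmol·min⁻¹.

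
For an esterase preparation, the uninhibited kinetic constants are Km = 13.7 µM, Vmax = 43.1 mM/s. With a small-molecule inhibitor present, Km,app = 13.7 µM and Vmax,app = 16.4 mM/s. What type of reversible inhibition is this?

noncompetitive

Vmax decreases (43.1 → 16.4 mM/s) while Km is unchanged — pure noncompetitive inhibition.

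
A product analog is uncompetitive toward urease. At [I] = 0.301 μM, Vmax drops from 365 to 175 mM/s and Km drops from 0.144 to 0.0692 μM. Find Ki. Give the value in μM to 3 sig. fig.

0.277 μM

Uncompetitive: Vmax,app = Vmax/α (and Km,app = Km/α) with α = 1 + [I]/Ki.
α = Vmax/Vmax,app = 365/175 = 2.086.
Since α = 1 + [I]/Ki, [I]/Ki = 2.086 − 1 = 1.086 and Ki = 0.301/1.086 = 0.277 μM.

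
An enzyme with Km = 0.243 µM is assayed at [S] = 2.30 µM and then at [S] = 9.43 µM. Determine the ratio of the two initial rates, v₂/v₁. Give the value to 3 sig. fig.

Since Vmax cancels, v₂/v₁ = [S]₂(Km+[S]₁) / [S]₁(Km+[S]₂).
= 9.43×(0.243+2.30) / (2.30×(0.243+9.43)) = 23.98/22.25 = 1.08.

1.08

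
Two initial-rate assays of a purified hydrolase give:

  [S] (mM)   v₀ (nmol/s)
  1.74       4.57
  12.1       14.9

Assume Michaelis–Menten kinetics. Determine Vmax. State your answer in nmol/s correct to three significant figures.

In reciprocal form, 1/v = (Km/Vmax)·(1/[S]) + 1/Vmax. The two points give (1/[S], 1/v) = (0.5747, 0.2188) and (0.08264, 0.06711).
Slope = (0.2188 − 0.06711)/(0.5747 − 0.08264) = 0.3083; intercept = 0.2188 − 0.3083×0.5747 = 0.04163.
Vmax = 1/intercept = 24.0 nmol/s; Km = slope × Vmax = 0.3083 × 24.0 = 7.40 mM.

24.0 nmol/s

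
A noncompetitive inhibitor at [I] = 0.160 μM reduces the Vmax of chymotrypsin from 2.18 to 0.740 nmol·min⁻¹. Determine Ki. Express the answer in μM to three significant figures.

Noncompetitive: Vmax,app = Vmax/α with α = 1 + [I]/Ki.
α = Vmax/Vmax,app = 2.18/0.740 = 2.946.
Ki = [I]/(α − 1) = 0.160/1.946 = 0.0822 μM.

0.0822 μM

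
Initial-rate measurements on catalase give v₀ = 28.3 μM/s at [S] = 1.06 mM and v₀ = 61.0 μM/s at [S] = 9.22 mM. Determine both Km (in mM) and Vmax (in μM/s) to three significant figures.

Km = 1.63 mM; Vmax = 71.8 μM/s

From v = Vmax[S]/(Km+[S]), each point gives Vmax = v(Km+[S])/[S].
Equating: 28.3(Km+1.06)/1.06 = 61.0(Km+9.22)/9.22.
26.70·Km + 28.3 = 6.616·Km + 61.0, so (26.70 − 6.616)·Km = 61.0 − 28.3.
Km = 32.70/20.08 = 1.63 mM; then Vmax = 28.3(1.63+1.06)/1.06 = 71.8 μM/s.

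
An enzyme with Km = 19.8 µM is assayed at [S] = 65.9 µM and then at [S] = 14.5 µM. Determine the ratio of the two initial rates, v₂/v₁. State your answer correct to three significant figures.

0.550

Since Vmax cancels, v₂/v₁ = [S]₂(Km+[S]₁) / [S]₁(Km+[S]₂).
= 14.5×(19.8+65.9) / (65.9×(19.8+14.5)) = 1243/2260 = 0.550.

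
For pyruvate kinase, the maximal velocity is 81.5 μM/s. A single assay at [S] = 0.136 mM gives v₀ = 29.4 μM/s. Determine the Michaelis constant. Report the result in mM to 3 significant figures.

0.241 mM

From v = Vmax[S]/(Km+[S]), Km = [S](Vmax − v)/v.
Km = 0.136 × (81.5 − 29.4) / 29.4 = 7.086/29.4 = 0.241 mM.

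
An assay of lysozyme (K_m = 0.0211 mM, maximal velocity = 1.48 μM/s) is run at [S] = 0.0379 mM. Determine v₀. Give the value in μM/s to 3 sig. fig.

v = Vmax·[S]/(Km + [S]) = 1.48 × 0.0379 / (0.0211 + 0.0379)
  = 0.05609 / 0.05900 = 0.951 μM/s.

0.951 μM/s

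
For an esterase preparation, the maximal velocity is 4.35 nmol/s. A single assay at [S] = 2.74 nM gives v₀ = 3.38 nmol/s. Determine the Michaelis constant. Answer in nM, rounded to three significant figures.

From v = Vmax[S]/(Km+[S]), Km = [S](Vmax − v)/v.
Km = 2.74 × (4.35 − 3.38) / 3.38 = 2.658/3.38 = 0.786 nM.

0.786 nM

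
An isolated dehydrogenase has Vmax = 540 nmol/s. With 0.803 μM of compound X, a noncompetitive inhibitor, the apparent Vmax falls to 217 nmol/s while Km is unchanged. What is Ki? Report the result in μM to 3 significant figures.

0.539 μM

Noncompetitive: Vmax,app = Vmax/α with α = 1 + [I]/Ki.
α = Vmax/Vmax,app = 540/217 = 2.488.
Since α = 1 + [I]/Ki, [I]/Ki = 2.488 − 1 = 1.488 and Ki = 0.803/1.488 = 0.539 μM.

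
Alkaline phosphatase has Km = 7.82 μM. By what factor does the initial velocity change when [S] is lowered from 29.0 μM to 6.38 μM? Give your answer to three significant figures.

Since Vmax cancels, v₂/v₁ = [S]₂(Km+[S]₁) / [S]₁(Km+[S]₂).
= 6.38×(7.82+29.0) / (29.0×(7.82+6.38)) = 234.9/411.8 = 0.570.

0.570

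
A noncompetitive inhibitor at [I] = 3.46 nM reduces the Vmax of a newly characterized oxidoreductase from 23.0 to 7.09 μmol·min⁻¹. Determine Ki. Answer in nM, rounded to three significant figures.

1.54 nM

Noncompetitive: Vmax,app = Vmax/α with α = 1 + [I]/Ki.
α = Vmax/Vmax,app = 23.0/7.09 = 3.244.
Since α = 1 + [I]/Ki, [I]/Ki = 3.244 − 1 = 2.244 and Ki = 3.46/2.244 = 1.54 nM.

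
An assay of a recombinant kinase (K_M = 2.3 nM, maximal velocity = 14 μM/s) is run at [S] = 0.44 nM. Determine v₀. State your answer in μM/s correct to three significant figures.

v = Vmax·[S]/(Km + [S]) = 14 × 0.44 / (2.3 + 0.44)
  = 6.160 / 2.740 = 2.25 μM/s.

2.25 μM/s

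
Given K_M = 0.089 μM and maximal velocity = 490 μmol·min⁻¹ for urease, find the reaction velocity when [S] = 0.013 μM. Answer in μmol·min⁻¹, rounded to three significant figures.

62.5 μmol·min⁻¹

v = Vmax·[S]/(Km + [S]) = 490 × 0.013 / (0.089 + 0.013)
  = 6.370 / 0.1020 = 62.5 μmol·min⁻¹.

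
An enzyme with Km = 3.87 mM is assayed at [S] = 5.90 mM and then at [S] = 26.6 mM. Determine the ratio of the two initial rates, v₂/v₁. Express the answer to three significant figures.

The fractional saturations are [S]/(Km+[S]) = 5.90/9.770 = 0.6039 and 26.6/30.47 = 0.8730.
v₂/v₁ is just their ratio: 0.8730/0.6039 = 1.45.

1.45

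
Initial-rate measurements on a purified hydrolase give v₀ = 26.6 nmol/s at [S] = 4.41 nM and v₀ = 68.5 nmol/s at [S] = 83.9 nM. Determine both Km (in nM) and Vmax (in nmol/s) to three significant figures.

From v = Vmax[S]/(Km+[S]), each point gives Vmax = v(Km+[S])/[S].
Equating: 26.6(Km+4.41)/4.41 = 68.5(Km+83.9)/83.9.
6.032·Km + 26.6 = 0.8164·Km + 68.5, so (6.032 − 0.8164)·Km = 68.5 − 26.6.
Km = 41.90/5.215 = 8.03 nM; then Vmax = 26.6(8.03+4.41)/4.41 = 75.1 nmol/s.

Km = 8.03 nM; Vmax = 75.1 nmol/s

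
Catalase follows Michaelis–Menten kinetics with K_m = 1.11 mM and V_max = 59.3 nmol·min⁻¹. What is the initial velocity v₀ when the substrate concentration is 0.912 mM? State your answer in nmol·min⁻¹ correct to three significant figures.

[S]/(Km+[S]) = 0.912/2.022 = 0.4510, the fractional saturation.
v = 0.4510 × Vmax = 0.4510 × 59.3 = 26.7 nmol·min⁻¹.

26.7 nmol·min⁻¹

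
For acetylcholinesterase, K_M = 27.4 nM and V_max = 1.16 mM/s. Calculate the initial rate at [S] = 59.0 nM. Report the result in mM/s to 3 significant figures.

0.792 mM/s

[S]/(Km+[S]) = 59.0/86.40 = 0.6829, the fractional saturation.
v = 0.6829 × Vmax = 0.6829 × 1.16 = 0.792 mM/s.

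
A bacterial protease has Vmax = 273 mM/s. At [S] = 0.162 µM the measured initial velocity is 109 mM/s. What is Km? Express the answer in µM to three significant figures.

From v = Vmax[S]/(Km+[S]), Km = [S](Vmax − v)/v.
Km = 0.162 × (273 − 109) / 109 = 26.57/109 = 0.244 µM.

0.244 µM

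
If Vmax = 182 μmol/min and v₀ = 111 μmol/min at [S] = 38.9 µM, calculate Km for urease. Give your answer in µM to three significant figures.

24.9 µM

From v = Vmax[S]/(Km+[S]), Km = [S](Vmax − v)/v.
Km = 38.9 × (182 − 111) / 111 = 2762/111 = 24.9 µM.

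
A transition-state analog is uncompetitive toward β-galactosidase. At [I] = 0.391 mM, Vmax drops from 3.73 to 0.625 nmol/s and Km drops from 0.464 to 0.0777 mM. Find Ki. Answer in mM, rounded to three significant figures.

0.0787 mM

Uncompetitive: Vmax,app = Vmax/α (and Km,app = Km/α) with α = 1 + [I]/Ki.
α = Vmax/Vmax,app = 3.73/0.625 = 5.968.
Since α = 1 + [I]/Ki, [I]/Ki = 5.968 − 1 = 4.968 and Ki = 0.391/4.968 = 0.0787 mM.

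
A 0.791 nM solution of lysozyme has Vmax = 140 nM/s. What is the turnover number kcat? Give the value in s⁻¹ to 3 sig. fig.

177 s⁻¹

kcat = Vmax/[E]total = 140 nM/s / 0.791 nM = 177 s⁻¹.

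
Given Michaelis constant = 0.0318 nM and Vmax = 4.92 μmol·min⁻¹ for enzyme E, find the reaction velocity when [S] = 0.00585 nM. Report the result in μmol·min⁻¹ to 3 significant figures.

0.764 μmol·min⁻¹

[S]/(Km+[S]) = 0.00585/0.03765 = 0.1554, the fractional saturation.
v = 0.1554 × Vmax = 0.1554 × 4.92 = 0.764 μmol·min⁻¹.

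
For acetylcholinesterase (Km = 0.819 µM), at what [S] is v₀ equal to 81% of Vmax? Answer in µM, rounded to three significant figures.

v/Vmax = [S]/(Km+[S]) = 0.81, so [S] = Km·0.81/(1 − 0.81) = 0.819 × 4.263.
[S] = 3.49 µM.

3.49 µM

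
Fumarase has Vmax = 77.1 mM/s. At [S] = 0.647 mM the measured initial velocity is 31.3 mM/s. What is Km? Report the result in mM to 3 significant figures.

0.947 mM

From v = Vmax[S]/(Km+[S]), Km = [S](Vmax − v)/v.
Km = 0.647 × (77.1 − 31.3) / 31.3 = 29.63/31.3 = 0.947 mM.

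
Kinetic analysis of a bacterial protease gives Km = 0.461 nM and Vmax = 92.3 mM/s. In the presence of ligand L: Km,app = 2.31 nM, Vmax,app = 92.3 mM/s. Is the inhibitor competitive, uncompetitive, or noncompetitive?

competitive

Km increases (0.461 → 2.31 nM) while Vmax is unchanged — the hallmark of competitive inhibition.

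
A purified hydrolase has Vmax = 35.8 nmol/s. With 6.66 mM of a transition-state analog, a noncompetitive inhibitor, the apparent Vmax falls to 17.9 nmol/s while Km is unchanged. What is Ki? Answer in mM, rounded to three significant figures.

6.66 mM

Noncompetitive: Vmax,app = Vmax/α with α = 1 + [I]/Ki.
α = Vmax/Vmax,app = 35.8/17.9 = 2.000.
Since α = 1 + [I]/Ki, [I]/Ki = 2.000 − 1 = 1.000 and Ki = 6.66/1.000 = 6.66 mM.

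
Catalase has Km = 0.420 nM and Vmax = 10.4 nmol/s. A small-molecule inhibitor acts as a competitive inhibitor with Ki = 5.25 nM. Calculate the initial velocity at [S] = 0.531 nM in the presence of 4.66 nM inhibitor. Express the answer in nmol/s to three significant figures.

With α = 1 + [I]/Ki = 1 + 4.66/5.25 = 1.888, the competitive rate law is v = Vmax[S] / (αKm + [S]).
v = 10.4×0.531 / (1.888×0.420 + 0.531) = 5.522/1.324 = 4.17 nmol/s.

4.17 nmol/s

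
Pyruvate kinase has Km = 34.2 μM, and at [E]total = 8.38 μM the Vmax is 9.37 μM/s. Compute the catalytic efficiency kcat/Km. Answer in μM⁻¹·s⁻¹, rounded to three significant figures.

0.0327 μM⁻¹·s⁻¹

kcat = Vmax/[E]total = 9.37/8.38 = 1.12 s⁻¹.
kcat/Km = 1.12/34.2 = 0.0327 μM⁻¹·s⁻¹.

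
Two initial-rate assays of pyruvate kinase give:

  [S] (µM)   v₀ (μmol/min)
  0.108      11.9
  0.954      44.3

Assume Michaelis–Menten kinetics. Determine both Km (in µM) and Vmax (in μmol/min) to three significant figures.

Km = 0.508 µM; Vmax = 67.9 μmol/min

From v = Vmax[S]/(Km+[S]), each point gives Vmax = v(Km+[S])/[S].
Equating: 11.9(Km+0.108)/0.108 = 44.3(Km+0.954)/0.954.
110.2·Km + 11.9 = 46.44·Km + 44.3, so (110.2 − 46.44)·Km = 44.3 − 11.9.
Km = 32.40/63.75 = 0.508 µM; then Vmax = 11.9(0.508+0.108)/0.108 = 67.9 μmol/min.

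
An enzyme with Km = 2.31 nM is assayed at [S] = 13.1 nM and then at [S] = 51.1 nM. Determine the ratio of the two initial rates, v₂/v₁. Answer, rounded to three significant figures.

1.13

Since Vmax cancels, v₂/v₁ = [S]₂(Km+[S]₁) / [S]₁(Km+[S]₂).
= 51.1×(2.31+13.1) / (13.1×(2.31+51.1)) = 787.5/699.7 = 1.13.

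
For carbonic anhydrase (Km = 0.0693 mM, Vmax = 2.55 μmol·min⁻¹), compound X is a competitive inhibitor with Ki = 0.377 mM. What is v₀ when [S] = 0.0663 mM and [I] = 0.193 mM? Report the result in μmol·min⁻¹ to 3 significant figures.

With α = 1 + [I]/Ki = 1 + 0.193/0.377 = 1.512, the competitive rate law is v = Vmax[S] / (αKm + [S]).
v = 2.55×0.0663 / (1.512×0.0693 + 0.0663) = 0.1691/0.1711 = 0.988 μmol·min⁻¹.

0.988 μmol·min⁻¹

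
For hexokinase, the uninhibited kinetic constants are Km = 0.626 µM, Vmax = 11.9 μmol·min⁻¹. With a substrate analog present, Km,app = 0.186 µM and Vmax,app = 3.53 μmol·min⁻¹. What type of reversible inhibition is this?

Both Km and Vmax decrease by the same factor (~3.37-fold) — characteristic of uncompetitive inhibition.

uncompetitive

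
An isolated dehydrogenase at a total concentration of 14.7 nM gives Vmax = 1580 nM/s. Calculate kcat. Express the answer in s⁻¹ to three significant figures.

kcat = Vmax/[E]total = 1580 nM/s / 14.7 nM = 107 s⁻¹.

107 s⁻¹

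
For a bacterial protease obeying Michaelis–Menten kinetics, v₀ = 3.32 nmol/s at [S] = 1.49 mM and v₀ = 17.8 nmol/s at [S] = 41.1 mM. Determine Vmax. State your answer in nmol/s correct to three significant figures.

21.3 nmol/s

In reciprocal form, 1/v = (Km/Vmax)·(1/[S]) + 1/Vmax. The two points give (1/[S], 1/v) = (0.6711, 0.3012) and (0.02433, 0.05618).
Slope = (0.3012 − 0.05618)/(0.6711 − 0.02433) = 0.3788; intercept = 0.3012 − 0.3788×0.6711 = 0.04696.
Vmax = 1/intercept = 21.3 nmol/s; Km = slope × Vmax = 0.3788 × 21.3 = 8.07 mM.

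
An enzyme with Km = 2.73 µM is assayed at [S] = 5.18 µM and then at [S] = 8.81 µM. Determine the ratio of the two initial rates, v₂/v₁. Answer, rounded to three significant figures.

The fractional saturations are [S]/(Km+[S]) = 5.18/7.910 = 0.6549 and 8.81/11.54 = 0.7634.
v₂/v₁ is just their ratio: 0.7634/0.6549 = 1.17.

1.17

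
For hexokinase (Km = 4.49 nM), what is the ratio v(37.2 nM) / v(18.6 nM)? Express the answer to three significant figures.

1.11

The fractional saturations are [S]/(Km+[S]) = 18.6/23.09 = 0.8055 and 37.2/41.69 = 0.8923.
v₂/v₁ is just their ratio: 0.8923/0.8055 = 1.11.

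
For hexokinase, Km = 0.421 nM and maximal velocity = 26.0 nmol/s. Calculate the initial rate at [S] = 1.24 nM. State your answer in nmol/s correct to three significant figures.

19.4 nmol/s

v = Vmax·[S]/(Km + [S]) = 26.0 × 1.24 / (0.421 + 1.24)
  = 32.24 / 1.661 = 19.4 nmol/s.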